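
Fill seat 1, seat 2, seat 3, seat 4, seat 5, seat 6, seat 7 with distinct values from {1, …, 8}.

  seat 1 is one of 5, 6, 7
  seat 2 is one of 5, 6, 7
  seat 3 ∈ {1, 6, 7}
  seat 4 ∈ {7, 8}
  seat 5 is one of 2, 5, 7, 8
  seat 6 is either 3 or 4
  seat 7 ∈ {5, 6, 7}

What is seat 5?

The 3 variables seat 1, seat 2, seat 7 are confined to {5, 6, 7}, which locks those values in; drop them from seat 3, seat 4, seat 5.
seat 3 has just one choice, so seat 3 = 1.
seat 4 has just one choice, so seat 4 = 8. Strike 8 from seat 5.
So seat 5 = 2.

2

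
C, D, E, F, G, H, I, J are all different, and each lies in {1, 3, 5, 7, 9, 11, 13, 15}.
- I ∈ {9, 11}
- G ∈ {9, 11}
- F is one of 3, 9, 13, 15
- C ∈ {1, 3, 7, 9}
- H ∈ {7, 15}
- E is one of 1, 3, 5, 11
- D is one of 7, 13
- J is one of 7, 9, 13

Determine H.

15

The 8 variables together cover exactly {1, 3, 5, 7, 9, 11, 13, 15} — 8 values for 8 variables — and 5 appears only in E's list, so E = 5.
The 7 still-open variables together cover exactly {1, 3, 7, 9, 11, 13, 15} — 7 values for 7 variables — and 1 appears only in C's list, so C = 1.
The 6 still-open variables draw from only 6 values {3, 7, 9, 11, 13, 15}, so each is used; only F can be 3, hence F = 3.
The 5 still-open variables draw from only 5 values {7, 9, 11, 13, 15}, so each is used; only H can be 15, hence H = 15.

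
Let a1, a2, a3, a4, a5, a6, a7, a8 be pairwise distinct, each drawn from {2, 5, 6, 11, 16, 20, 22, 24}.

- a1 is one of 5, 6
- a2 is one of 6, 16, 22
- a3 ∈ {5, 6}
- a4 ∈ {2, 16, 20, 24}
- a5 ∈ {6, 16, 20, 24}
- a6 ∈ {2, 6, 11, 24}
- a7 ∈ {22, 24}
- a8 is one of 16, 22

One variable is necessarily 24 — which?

The 8 variables together cover exactly {2, 5, 6, 11, 16, 20, 22, 24} — 8 values for 8 variables — and 11 appears only in a6's list, so a6 = 11.
The 7 still-open variables together cover exactly {2, 5, 6, 16, 20, 22, 24} — 7 values for 7 variables — and 2 appears only in a4's list, so a4 = 2.
The 6 still-open variables draw from only 6 values {5, 6, 16, 20, 22, 24}, so each is used; only a5 can be 20, hence a5 = 20.
The 5 still-open variables together cover exactly {5, 6, 16, 22, 24} — 5 values for 5 variables — and 24 appears only in a7's list, so a7 = 24.

a7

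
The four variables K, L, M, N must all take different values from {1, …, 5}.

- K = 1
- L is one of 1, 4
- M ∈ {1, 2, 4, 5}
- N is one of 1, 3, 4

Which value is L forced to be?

K's domain is down to {1}, so K = 1. Eliminate 1 elsewhere: L, M, N.
So L = 4.

4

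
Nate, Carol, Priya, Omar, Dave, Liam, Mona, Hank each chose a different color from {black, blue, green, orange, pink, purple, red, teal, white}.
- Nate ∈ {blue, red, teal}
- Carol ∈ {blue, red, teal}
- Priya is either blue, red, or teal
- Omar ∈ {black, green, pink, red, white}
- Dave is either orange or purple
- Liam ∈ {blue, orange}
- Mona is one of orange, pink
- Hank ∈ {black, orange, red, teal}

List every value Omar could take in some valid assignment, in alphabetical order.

Nate, Carol, Priya between them cover only {blue, red, teal} — a naked triple. Remove those values from Omar, Liam, Hank.
Liam's domain is down to {orange}, so Liam = orange. Eliminate orange elsewhere: Dave, Mona, Hank.
Mona's domain is down to {pink}, so Mona = pink. Strike pink from Omar.
Hank must be black (only option left). Strike black from Omar.
That leaves Dave = purple.
No further eliminations apply; Omar can still be any of green, white.

green, white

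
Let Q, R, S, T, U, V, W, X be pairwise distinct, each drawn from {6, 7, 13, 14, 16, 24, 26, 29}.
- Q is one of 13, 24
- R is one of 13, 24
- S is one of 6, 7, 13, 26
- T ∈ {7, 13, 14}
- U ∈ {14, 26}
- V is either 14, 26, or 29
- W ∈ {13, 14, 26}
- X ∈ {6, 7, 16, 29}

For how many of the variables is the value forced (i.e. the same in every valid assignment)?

4

Among the 8 variables, 16 fits only X (and all 8 values in {6, 7, 13, 14, 16, 24, 26, 29} must be used), so X = 16.
Among the 7 still-open variables, 6 fits only S (and all 7 values in {6, 7, 13, 14, 24, 26, 29} must be used), so S = 6.
The 6 still-open variables draw from only 6 values {7, 13, 14, 24, 26, 29}, so each is used; only T can be 7, hence T = 7.
The 5 still-open variables draw from only 5 values {13, 14, 24, 26, 29}, so each is used; only V can be 29, hence V = 29.
Q and R share exactly the 2 values {13, 24}; by pigeonhole those values go to them, so strike 13, 24 from W.
Determined: S=6, T=7, V=29, X=16. The other variables each still have more than one consistent value. That makes 4.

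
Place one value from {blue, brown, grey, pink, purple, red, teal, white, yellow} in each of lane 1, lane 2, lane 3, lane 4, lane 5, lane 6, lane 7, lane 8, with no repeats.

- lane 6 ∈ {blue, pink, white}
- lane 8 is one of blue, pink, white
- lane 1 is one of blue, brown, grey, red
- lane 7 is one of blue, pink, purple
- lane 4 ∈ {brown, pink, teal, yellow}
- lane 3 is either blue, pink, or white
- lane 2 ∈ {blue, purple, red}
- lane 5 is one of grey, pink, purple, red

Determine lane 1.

brown

The 3 variables lane 3, lane 6, lane 8 are confined to {blue, pink, white}, which locks those values in; drop them from lane 1, lane 2, lane 4, lane 5, lane 7.
lane 7 has just one choice, so lane 7 = purple. Strike purple from lane 2, lane 5.
lane 2 has just one choice, so lane 2 = red. Strike red from lane 1, lane 5.
That leaves lane 5 = grey. Strike grey from lane 1.
So lane 1 = brown.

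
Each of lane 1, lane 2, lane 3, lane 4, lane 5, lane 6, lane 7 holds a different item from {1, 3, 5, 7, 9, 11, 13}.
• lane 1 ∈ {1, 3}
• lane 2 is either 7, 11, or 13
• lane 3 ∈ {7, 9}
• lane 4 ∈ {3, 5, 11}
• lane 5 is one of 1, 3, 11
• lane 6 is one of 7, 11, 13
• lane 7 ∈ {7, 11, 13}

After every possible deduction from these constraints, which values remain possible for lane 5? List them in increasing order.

1, 3

Among the 7 variables, 5 fits only lane 4 (and all 7 values in {1, 3, 5, 7, 9, 11, 13} must be used), so lane 4 = 5.
The 6 still-open variables together cover exactly {1, 3, 7, 9, 11, 13} — 6 values for 6 variables — and 9 appears only in lane 3's list, so lane 3 = 9.
lane 2, lane 6, lane 7 between them cover only {7, 11, 13} — a naked triple. Remove those values from lane 5.
No further eliminations apply; lane 5 can still be any of 1, 3.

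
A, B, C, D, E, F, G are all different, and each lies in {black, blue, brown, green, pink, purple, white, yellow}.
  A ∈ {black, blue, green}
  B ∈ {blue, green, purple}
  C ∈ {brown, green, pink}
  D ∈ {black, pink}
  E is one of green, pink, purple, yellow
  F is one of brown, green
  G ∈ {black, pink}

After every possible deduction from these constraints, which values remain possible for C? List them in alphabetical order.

Among the 7 variables, yellow fits only E (and all 7 values in {black, blue, brown, green, pink, purple, yellow} must be used), so E = yellow.
Among the 6 still-open variables, purple fits only B (and all 6 values in {black, blue, brown, green, pink, purple} must be used), so B = purple.
Among the 5 still-open variables, blue fits only A (and all 5 values in {black, blue, brown, green, pink} must be used), so A = blue.
D and G between them cover only {black, pink} — a naked pair. Remove those values from C.
No further eliminations apply; C can still be any of brown, green.

brown, green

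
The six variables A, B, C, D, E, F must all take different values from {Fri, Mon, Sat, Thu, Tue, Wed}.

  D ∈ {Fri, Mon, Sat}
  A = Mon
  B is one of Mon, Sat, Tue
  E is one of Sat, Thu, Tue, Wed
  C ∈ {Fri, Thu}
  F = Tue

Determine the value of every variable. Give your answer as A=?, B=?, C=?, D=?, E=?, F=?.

A has just one choice, so A = Mon. Strike Mon from B, D.
F has just one choice, so F = Tue. So B, E can't be Tue.
B has just one choice, so B = Sat. Remove Sat from D, E.
That leaves D = Fri. Remove Fri from C.
C must be Thu (only option left). Eliminate Thu elsewhere: E.
E must be Wed (only option left).

A=Mon, B=Sat, C=Thu, D=Fri, E=Wed, F=Tue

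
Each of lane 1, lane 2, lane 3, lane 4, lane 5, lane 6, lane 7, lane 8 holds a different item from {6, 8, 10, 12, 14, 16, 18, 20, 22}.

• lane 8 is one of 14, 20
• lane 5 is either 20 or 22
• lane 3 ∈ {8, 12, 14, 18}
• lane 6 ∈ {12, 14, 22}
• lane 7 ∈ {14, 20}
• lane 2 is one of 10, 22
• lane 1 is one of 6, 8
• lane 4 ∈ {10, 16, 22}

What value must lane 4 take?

16

lane 7 and lane 8 between them cover only {14, 20} — a naked pair. Remove those values from lane 3, lane 5, lane 6.
lane 5 must be 22 (only option left). Remove 22 from lane 2, lane 4, lane 6.
lane 6 must be 12 (only option left). Remove 12 from lane 3.
lane 2 must be 10 (only option left). Remove 10 from lane 4.
So lane 4 = 16.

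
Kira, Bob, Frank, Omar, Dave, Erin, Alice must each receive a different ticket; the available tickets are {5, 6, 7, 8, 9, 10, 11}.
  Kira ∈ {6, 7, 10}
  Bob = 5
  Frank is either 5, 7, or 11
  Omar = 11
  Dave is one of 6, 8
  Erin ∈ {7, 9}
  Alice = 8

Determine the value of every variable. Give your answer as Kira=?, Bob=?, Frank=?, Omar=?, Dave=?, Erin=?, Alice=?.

Bob has just one choice, so Bob = 5. So Frank can't be 5.
Omar must be 11 (only option left). Eliminate 11 elsewhere: Frank.
Alice's domain is down to {8}, so Alice = 8. Strike 8 from Dave.
That leaves Frank = 7. So Kira, Erin can't be 7.
Dave has just one choice, so Dave = 6. Strike 6 from Kira.
That leaves Erin = 9.
Kira's domain is down to {10}, so Kira = 10.

Kira=10, Bob=5, Frank=7, Omar=11, Dave=6, Erin=9, Alice=8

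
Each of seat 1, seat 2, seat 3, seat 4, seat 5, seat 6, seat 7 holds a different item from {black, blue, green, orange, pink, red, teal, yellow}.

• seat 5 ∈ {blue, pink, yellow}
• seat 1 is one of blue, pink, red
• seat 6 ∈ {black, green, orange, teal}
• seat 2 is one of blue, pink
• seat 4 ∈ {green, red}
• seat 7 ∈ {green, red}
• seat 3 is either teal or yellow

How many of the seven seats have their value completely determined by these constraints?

seat 4 and seat 7 share exactly the 2 values {green, red}; by pigeonhole those values go to them, so strike green, red from seat 1, seat 6.
The 2 variables seat 1 and seat 2 are confined to {blue, pink}, which locks those values in; drop them from seat 5.
seat 5 must be yellow (only option left). Eliminate yellow elsewhere: seat 3.
seat 3 must be teal (only option left). Remove teal from seat 6.
Determined: seat 3=teal, seat 5=yellow. The other seats each still have more than one consistent value. That makes 2.

2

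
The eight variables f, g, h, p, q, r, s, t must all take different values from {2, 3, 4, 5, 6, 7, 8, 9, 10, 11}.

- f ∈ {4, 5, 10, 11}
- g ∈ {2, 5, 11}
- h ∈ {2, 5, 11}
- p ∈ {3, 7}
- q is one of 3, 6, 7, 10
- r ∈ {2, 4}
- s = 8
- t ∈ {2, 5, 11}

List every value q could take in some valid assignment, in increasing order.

3, 6, 7

s has just one choice, so s = 8.
The 3 variables g, h, t are confined to {2, 5, 11}, which locks those values in; drop them from f, r.
r's domain is down to {4}, so r = 4. Eliminate 4 elsewhere: f.
f has just one choice, so f = 10. So q can't be 10.
No further eliminations apply; q can still be any of 3, 6, 7.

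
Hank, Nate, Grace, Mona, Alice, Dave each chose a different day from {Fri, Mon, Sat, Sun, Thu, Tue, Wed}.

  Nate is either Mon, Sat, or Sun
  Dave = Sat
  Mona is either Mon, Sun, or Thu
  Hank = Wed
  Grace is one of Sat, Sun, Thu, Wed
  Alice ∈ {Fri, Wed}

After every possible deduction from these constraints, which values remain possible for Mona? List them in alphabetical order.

Hank has just one choice, so Hank = Wed. Eliminate Wed elsewhere: Grace, Alice.
Alice must be Fri (only option left).
Dave's domain is down to {Sat}, so Dave = Sat. So Nate, Grace can't be Sat.
No further eliminations apply; Mona can still be any of Mon, Sun, Thu.

Mon, Sun, Thu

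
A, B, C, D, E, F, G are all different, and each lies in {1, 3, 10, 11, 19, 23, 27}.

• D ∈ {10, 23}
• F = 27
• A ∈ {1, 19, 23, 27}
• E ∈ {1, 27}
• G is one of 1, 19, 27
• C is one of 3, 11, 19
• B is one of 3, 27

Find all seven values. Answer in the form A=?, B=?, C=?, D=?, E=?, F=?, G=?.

F's domain is down to {27}, so F = 27. Remove 27 from A, B, E, G.
B's domain is down to {3}, so B = 3. Remove 3 from C.
E must be 1 (only option left). Remove 1 from A, G.
G's domain is down to {19}, so G = 19. Eliminate 19 elsewhere: A, C.
That leaves A = 23. Eliminate 23 elsewhere: D.
C has just one choice, so C = 11.
D's domain is down to {10}, so D = 10.

A=23, B=3, C=11, D=10, E=1, F=27, G=19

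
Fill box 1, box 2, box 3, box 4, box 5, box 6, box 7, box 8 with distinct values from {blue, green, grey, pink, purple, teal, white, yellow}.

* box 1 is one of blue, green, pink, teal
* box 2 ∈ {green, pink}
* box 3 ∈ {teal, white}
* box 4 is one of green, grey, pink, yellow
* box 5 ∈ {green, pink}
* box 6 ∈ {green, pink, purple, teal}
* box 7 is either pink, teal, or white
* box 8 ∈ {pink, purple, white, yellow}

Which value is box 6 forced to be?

The 8 variables draw from only 8 values {blue, green, grey, pink, purple, teal, white, yellow}, so each is used; only box 1 can be blue, hence box 1 = blue.
Among the 7 still-open variables, grey fits only box 4 (and all 7 values in {green, grey, pink, purple, teal, white, yellow} must be used), so box 4 = grey.
The 6 still-open variables draw from only 6 values {green, pink, purple, teal, white, yellow}, so each is used; only box 8 can be yellow, hence box 8 = yellow.
Among the 5 still-open variables, purple fits only box 6 (and all 5 values in {green, pink, purple, teal, white} must be used), so box 6 = purple.

purple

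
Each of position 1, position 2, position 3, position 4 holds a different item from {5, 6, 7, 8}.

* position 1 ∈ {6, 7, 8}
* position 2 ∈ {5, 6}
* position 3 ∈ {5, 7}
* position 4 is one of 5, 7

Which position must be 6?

position 2

The 4 variables draw from only 4 values {5, 6, 7, 8}, so each is used; only position 1 can be 8, hence position 1 = 8.
The 3 still-open variables together cover exactly {5, 6, 7} — 3 values for 3 variables — and 6 appears only in position 2's list, so position 2 = 6.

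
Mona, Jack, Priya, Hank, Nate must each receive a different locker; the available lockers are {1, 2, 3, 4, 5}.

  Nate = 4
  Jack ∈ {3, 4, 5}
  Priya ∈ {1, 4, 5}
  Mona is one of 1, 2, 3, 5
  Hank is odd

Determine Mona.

Nate has just one choice, so Nate = 4. Strike 4 from Jack, Priya.
Among the 4 still-open variables, 2 fits only Mona (and all 4 values in {1, 2, 3, 5} must be used), so Mona = 2.

2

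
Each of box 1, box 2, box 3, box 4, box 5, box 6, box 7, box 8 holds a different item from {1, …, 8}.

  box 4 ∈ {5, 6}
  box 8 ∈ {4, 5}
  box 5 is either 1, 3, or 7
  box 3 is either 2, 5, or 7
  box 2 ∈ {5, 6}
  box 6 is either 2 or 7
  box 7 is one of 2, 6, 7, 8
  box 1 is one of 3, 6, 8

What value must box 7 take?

8

The 8 variables draw from only 8 values {1, 2, 3, 4, 5, 6, 7, 8}, so each is used; only box 5 can be 1, hence box 5 = 1.
The 7 still-open variables draw from only 7 values {2, 3, 4, 5, 6, 7, 8}, so each is used; only box 1 can be 3, hence box 1 = 3.
The 6 still-open variables draw from only 6 values {2, 4, 5, 6, 7, 8}, so each is used; only box 8 can be 4, hence box 8 = 4.
Among the 5 still-open variables, 8 fits only box 7 (and all 5 values in {2, 5, 6, 7, 8} must be used), so box 7 = 8.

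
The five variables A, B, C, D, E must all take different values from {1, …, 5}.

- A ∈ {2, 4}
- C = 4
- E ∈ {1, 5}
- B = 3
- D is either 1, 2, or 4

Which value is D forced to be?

B must be 3 (only option left).
That leaves C = 4. So A, D can't be 4.
That leaves A = 2. Strike 2 from D.
So D = 1.

1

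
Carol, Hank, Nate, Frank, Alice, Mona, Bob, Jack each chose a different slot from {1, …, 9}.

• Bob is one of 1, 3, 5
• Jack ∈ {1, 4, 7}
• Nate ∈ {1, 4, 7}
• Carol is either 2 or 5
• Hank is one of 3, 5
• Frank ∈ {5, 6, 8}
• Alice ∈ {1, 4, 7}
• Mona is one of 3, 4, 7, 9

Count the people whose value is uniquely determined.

2

The 3 variables Nate, Alice, Jack are confined to {1, 4, 7}, which locks those values in; drop them from Mona, Bob.
The 2 variables Hank and Bob are confined to {3, 5}, which locks those values in; drop them from Carol, Frank, Mona.
Carol's domain is down to {2}, so Carol = 2.
Mona's domain is down to {9}, so Mona = 9.
Determined: Carol=2, Mona=9. The other people each still have more than one consistent value. That makes 2.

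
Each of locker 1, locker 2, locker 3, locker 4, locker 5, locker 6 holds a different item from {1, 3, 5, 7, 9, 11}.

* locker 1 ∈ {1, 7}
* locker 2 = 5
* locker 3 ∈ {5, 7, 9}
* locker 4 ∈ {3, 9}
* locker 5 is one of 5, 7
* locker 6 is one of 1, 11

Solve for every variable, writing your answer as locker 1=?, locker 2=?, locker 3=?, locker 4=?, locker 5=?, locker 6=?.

locker 2 has just one choice, so locker 2 = 5. Eliminate 5 elsewhere: locker 3, locker 5.
locker 5 must be 7 (only option left). So locker 1, locker 3 can't be 7.
locker 1 has just one choice, so locker 1 = 1. So locker 6 can't be 1.
That leaves locker 3 = 9. Remove 9 from locker 4.
locker 4 must be 3 (only option left).
That leaves locker 6 = 11.

locker 1=1, locker 2=5, locker 3=9, locker 4=3, locker 5=7, locker 6=11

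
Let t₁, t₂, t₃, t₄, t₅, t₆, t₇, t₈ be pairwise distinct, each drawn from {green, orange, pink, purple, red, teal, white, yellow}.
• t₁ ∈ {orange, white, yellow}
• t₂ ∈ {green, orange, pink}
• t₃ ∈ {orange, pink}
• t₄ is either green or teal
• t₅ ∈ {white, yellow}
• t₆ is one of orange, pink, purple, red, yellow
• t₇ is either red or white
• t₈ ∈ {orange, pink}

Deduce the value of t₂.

green

The 8 variables together cover exactly {green, orange, pink, purple, red, teal, white, yellow} — 8 values for 8 variables — and purple appears only in t₆'s list, so t₆ = purple.
Among the 7 still-open variables, red fits only t₇ (and all 7 values in {green, orange, pink, red, teal, white, yellow} must be used), so t₇ = red.
The 6 still-open variables together cover exactly {green, orange, pink, teal, white, yellow} — 6 values for 6 variables — and teal appears only in t₄'s list, so t₄ = teal.
The 5 still-open variables together cover exactly {green, orange, pink, white, yellow} — 5 values for 5 variables — and green appears only in t₂'s list, so t₂ = green.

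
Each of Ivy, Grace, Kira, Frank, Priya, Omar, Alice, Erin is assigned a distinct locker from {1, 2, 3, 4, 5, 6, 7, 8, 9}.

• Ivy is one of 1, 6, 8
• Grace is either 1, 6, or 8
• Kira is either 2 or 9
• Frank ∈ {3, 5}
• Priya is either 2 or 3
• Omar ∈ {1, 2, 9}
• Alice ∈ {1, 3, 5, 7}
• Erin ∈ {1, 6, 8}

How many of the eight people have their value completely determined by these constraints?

3

Among the 8 variables, 7 fits only Alice (and all 8 values in {1, 2, 3, 5, 6, 7, 8, 9} must be used), so Alice = 7.
Among the 7 still-open variables, 5 fits only Frank (and all 7 values in {1, 2, 3, 5, 6, 8, 9} must be used), so Frank = 5.
Among the 6 still-open variables, 3 fits only Priya (and all 6 values in {1, 2, 3, 6, 8, 9} must be used), so Priya = 3.
The 3 variables Ivy, Grace, Erin are confined to {1, 6, 8}, which locks those values in; drop them from Omar.
Determined: Frank=5, Priya=3, Alice=7. The other people each still have more than one consistent value. That makes 3.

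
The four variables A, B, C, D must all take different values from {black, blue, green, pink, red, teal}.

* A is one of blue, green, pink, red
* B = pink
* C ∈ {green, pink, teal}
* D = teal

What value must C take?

green

B must be pink (only option left). Remove pink from A, C.
D has just one choice, so D = teal. So C can't be teal.
So C = green.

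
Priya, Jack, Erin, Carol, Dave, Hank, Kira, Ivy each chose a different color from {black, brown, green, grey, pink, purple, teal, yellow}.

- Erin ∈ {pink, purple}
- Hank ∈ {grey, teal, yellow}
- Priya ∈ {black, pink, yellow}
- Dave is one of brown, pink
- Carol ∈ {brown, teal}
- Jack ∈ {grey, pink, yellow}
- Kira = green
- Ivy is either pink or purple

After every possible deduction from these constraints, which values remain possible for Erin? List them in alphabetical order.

Kira must be green (only option left).
Among the 7 still-open variables, black fits only Priya (and all 7 values in {black, brown, grey, pink, purple, teal, yellow} must be used), so Priya = black.
The 2 variables Erin and Ivy are confined to {pink, purple}, which locks those values in; drop them from Jack, Dave.
Dave's domain is down to {brown}, so Dave = brown. So Carol can't be brown.
That leaves Carol = teal. Eliminate teal elsewhere: Hank.
No further eliminations apply; Erin can still be any of pink, purple.

pink, purple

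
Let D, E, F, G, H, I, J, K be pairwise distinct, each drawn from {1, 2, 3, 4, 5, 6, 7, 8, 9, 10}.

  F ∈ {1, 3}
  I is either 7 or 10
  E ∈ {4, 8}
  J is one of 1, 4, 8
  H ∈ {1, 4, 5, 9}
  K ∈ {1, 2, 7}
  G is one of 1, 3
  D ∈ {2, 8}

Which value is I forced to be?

F and G between them cover only {1, 3} — a naked pair. Remove those values from H, J, K.
The 2 variables E and J are confined to {4, 8}, which locks those values in; drop them from D, H.
D's domain is down to {2}, so D = 2. So K can't be 2.
That leaves K = 7. Eliminate 7 elsewhere: I.
So I = 10.

10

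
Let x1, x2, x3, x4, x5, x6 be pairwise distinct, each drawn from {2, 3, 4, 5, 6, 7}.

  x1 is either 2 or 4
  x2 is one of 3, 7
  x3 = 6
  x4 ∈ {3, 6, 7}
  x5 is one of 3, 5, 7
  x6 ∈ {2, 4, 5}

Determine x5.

5

x3's domain is down to {6}, so x3 = 6. Remove 6 from x4.
x2 and x4 share exactly the 2 values {3, 7}; by pigeonhole those values go to them, so strike 3, 7 from x5.
So x5 = 5.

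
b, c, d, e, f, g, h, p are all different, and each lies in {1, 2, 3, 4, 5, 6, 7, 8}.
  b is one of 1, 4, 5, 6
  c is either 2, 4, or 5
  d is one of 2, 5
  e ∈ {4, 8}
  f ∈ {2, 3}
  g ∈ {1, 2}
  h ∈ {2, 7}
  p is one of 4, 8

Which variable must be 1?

The 8 variables draw from only 8 values {1, 2, 3, 4, 5, 6, 7, 8}, so each is used; only f can be 3, hence f = 3.
Among the 7 still-open variables, 6 fits only b (and all 7 values in {1, 2, 4, 5, 6, 7, 8} must be used), so b = 6.
The 6 still-open variables together cover exactly {1, 2, 4, 5, 7, 8} — 6 values for 6 variables — and 1 appears only in g's list, so g = 1.

g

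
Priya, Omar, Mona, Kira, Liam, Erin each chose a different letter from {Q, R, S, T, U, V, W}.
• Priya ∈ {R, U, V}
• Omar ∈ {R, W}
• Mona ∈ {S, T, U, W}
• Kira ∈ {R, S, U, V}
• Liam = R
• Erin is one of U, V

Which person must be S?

Kira

Liam has just one choice, so Liam = R. Eliminate R elsewhere: Priya, Omar, Kira.
Omar's domain is down to {W}, so Omar = W. So Mona can't be W.
Among the 4 still-open variables, T fits only Mona (and all 4 values in {S, T, U, V} must be used), so Mona = T.
Among the 3 still-open variables, S fits only Kira (and all 3 values in {S, U, V} must be used), so Kira = S.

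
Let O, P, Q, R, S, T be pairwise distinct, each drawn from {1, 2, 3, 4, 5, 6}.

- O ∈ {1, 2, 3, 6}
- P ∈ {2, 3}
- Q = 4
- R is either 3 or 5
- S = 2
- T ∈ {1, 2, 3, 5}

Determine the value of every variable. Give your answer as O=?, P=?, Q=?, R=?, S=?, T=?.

Q's domain is down to {4}, so Q = 4.
That leaves S = 2. Strike 2 from O, P, T.
P must be 3 (only option left). Strike 3 from O, R, T.
That leaves R = 5. Remove 5 from T.
T must be 1 (only option left). So O can't be 1.
O has just one choice, so O = 6.

O=6, P=3, Q=4, R=5, S=2, T=1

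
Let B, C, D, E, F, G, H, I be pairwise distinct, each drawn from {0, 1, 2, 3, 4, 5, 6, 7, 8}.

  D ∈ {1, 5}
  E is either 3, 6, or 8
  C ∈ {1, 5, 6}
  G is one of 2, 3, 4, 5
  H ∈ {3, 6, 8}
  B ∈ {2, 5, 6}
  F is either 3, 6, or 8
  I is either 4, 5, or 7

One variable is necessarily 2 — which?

B

The 8 variables together cover exactly {1, 2, 3, 4, 5, 6, 7, 8} — 8 values for 8 variables — and 7 appears only in I's list, so I = 7.
Among the 7 still-open variables, 4 fits only G (and all 7 values in {1, 2, 3, 4, 5, 6, 8} must be used), so G = 4.
The 6 still-open variables draw from only 6 values {1, 2, 3, 5, 6, 8}, so each is used; only B can be 2, hence B = 2.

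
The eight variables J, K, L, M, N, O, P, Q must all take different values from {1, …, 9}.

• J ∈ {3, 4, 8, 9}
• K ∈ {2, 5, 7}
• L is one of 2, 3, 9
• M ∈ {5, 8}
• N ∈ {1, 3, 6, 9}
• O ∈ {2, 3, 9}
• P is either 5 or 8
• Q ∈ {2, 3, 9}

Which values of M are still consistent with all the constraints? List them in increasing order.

5, 8

The 2 variables M and P are confined to {5, 8}, which locks those values in; drop them from J, K.
L, O, Q between them cover only {2, 3, 9} — a naked triple. Remove those values from J, K, N.
J has just one choice, so J = 4.
K has just one choice, so K = 7.
No further eliminations apply; M can still be any of 5, 8.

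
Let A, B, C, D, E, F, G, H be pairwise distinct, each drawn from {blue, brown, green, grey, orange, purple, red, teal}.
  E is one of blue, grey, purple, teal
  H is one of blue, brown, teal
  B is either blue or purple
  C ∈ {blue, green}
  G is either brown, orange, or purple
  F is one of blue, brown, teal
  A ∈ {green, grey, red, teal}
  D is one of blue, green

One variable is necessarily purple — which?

The 8 variables together cover exactly {blue, brown, green, grey, orange, purple, red, teal} — 8 values for 8 variables — and orange appears only in G's list, so G = orange.
Among the 7 still-open variables, red fits only A (and all 7 values in {blue, brown, green, grey, purple, red, teal} must be used), so A = red.
The 6 still-open variables together cover exactly {blue, brown, green, grey, purple, teal} — 6 values for 6 variables — and grey appears only in E's list, so E = grey.
The 5 still-open variables draw from only 5 values {blue, brown, green, purple, teal}, so each is used; only B can be purple, hence B = purple.

B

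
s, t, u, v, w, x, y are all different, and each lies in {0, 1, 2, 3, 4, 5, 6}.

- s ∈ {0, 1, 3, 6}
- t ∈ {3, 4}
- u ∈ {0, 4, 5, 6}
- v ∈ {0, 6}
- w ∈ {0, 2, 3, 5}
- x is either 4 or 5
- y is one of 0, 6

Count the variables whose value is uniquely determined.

3

The 7 variables draw from only 7 values {0, 1, 2, 3, 4, 5, 6}, so each is used; only s can be 1, hence s = 1.
The 6 still-open variables together cover exactly {0, 2, 3, 4, 5, 6} — 6 values for 6 variables — and 2 appears only in w's list, so w = 2.
The 5 still-open variables together cover exactly {0, 3, 4, 5, 6} — 5 values for 5 variables — and 3 appears only in t's list, so t = 3.
v and y between them cover only {0, 6} — a naked pair. Remove those values from u.
Determined: s=1, t=3, w=2. The other variables each still have more than one consistent value. That makes 3.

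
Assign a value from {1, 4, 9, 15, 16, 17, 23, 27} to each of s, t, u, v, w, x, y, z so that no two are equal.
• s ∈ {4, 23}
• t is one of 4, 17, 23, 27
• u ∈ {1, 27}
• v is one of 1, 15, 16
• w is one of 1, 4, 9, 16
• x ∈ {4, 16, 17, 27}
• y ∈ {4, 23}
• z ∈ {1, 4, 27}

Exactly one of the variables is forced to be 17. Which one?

t

Among the 8 variables, 9 fits only w (and all 8 values in {1, 4, 9, 15, 16, 17, 23, 27} must be used), so w = 9.
The 7 still-open variables draw from only 7 values {1, 4, 15, 16, 17, 23, 27}, so each is used; only v can be 15, hence v = 15.
The 6 still-open variables together cover exactly {1, 4, 16, 17, 23, 27} — 6 values for 6 variables — and 16 appears only in x's list, so x = 16.
The 5 still-open variables together cover exactly {1, 4, 17, 23, 27} — 5 values for 5 variables — and 17 appears only in t's list, so t = 17.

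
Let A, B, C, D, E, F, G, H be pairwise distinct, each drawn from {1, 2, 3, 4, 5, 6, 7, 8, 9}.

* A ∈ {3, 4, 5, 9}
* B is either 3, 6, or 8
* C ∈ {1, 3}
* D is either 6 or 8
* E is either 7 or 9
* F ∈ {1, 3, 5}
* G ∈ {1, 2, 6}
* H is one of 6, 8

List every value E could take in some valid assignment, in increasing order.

7, 9

The 2 variables D and H are confined to {6, 8}, which locks those values in; drop them from B, G.
B's domain is down to {3}, so B = 3. Remove 3 from A, C, F.
C's domain is down to {1}, so C = 1. So F, G can't be 1.
F's domain is down to {5}, so F = 5. Strike 5 from A.
G has just one choice, so G = 2.
No further eliminations apply; E can still be any of 7, 9.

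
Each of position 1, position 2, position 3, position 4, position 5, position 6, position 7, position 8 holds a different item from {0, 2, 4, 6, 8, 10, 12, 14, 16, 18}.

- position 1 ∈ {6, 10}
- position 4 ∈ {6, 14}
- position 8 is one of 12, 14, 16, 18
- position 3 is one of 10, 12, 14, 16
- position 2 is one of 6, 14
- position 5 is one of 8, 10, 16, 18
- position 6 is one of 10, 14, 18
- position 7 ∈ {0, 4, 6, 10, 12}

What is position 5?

The 2 variables position 2 and position 4 are confined to {6, 14}, which locks those values in; drop them from position 1, position 3, position 6, position 7, position 8.
position 1 has just one choice, so position 1 = 10. Strike 10 from position 3, position 5, position 6, position 7.
position 6 must be 18 (only option left). So position 5, position 8 can't be 18.
The 2 variables position 3 and position 8 are confined to {12, 16}, which locks those values in; drop them from position 5, position 7.
So position 5 = 8.

8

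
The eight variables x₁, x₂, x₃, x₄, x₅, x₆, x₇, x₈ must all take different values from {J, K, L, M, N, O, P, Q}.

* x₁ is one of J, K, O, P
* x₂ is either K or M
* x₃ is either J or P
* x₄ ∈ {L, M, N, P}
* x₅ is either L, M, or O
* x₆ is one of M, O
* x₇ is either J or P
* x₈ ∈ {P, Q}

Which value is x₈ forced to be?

Q

The 8 variables draw from only 8 values {J, K, L, M, N, O, P, Q}, so each is used; only x₄ can be N, hence x₄ = N.
The 7 still-open variables draw from only 7 values {J, K, L, M, O, P, Q}, so each is used; only x₅ can be L, hence x₅ = L.
The 6 still-open variables draw from only 6 values {J, K, M, O, P, Q}, so each is used; only x₈ can be Q, hence x₈ = Q.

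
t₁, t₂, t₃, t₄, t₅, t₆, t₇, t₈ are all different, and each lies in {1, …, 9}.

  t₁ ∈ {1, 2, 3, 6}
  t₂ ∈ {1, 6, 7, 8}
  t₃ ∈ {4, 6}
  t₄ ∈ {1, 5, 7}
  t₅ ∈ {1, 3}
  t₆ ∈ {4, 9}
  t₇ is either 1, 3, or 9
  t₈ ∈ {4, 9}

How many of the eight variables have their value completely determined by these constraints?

2

t₆ and t₈ share exactly the 2 values {4, 9}; by pigeonhole those values go to them, so strike 4, 9 from t₃, t₇.
t₃'s domain is down to {6}, so t₃ = 6. Remove 6 from t₁, t₂.
The 2 variables t₅ and t₇ are confined to {1, 3}, which locks those values in; drop them from t₁, t₂, t₄.
t₁ must be 2 (only option left).
Determined: t₁=2, t₃=6. The other variables each still have more than one consistent value. That makes 2.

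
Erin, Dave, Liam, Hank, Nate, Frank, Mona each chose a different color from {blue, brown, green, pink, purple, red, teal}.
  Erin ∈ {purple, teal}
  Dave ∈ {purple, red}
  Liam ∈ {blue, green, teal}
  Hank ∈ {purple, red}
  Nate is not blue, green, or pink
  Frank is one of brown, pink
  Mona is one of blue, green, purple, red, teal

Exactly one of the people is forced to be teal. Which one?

Erin

The 7 variables draw from only 7 values {blue, brown, green, pink, purple, red, teal}, so each is used; only Frank can be pink, hence Frank = pink.
The 6 still-open variables together cover exactly {blue, brown, green, purple, red, teal} — 6 values for 6 variables — and brown appears only in Nate's list, so Nate = brown.
Dave and Hank between them cover only {purple, red} — a naked pair. Remove those values from Erin, Mona.
So teal goes to Erin.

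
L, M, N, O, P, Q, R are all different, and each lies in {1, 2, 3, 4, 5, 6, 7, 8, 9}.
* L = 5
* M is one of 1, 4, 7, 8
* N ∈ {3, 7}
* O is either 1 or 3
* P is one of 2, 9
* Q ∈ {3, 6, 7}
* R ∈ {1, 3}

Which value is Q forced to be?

6

L's domain is down to {5}, so L = 5.
O and R share exactly the 2 values {1, 3}; by pigeonhole those values go to them, so strike 1, 3 from M, N, Q.
That leaves N = 7. Strike 7 from M, Q.
So Q = 6.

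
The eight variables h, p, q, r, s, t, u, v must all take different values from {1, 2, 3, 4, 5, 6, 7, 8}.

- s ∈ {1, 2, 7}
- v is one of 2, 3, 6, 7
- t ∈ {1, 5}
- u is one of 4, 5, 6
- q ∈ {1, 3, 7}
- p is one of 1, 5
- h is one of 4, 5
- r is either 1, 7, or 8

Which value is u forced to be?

The 8 variables together cover exactly {1, 2, 3, 4, 5, 6, 7, 8} — 8 values for 8 variables — and 8 appears only in r's list, so r = 8.
p and t between them cover only {1, 5} — a naked pair. Remove those values from h, q, s, u.
h must be 4 (only option left). Strike 4 from u.
So u = 6.

6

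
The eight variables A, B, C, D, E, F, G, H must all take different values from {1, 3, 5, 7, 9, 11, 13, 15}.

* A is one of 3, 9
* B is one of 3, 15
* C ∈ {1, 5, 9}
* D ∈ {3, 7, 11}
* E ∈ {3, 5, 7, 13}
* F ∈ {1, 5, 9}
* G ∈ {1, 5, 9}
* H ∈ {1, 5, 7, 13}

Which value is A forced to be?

Among the 8 variables, 11 fits only D (and all 8 values in {1, 3, 5, 7, 9, 11, 13, 15} must be used), so D = 11.
Among the 7 still-open variables, 15 fits only B (and all 7 values in {1, 3, 5, 7, 9, 13, 15} must be used), so B = 15.
C, F, G between them cover only {1, 5, 9} — a naked triple. Remove those values from A, E, H.
So A = 3.

3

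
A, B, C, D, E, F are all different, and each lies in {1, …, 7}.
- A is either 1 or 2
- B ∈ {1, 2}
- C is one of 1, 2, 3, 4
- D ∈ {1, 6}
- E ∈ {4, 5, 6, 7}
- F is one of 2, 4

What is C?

3

The 2 variables A and B are confined to {1, 2}, which locks those values in; drop them from C, D, F.
D's domain is down to {6}, so D = 6. Eliminate 6 elsewhere: E.
F's domain is down to {4}, so F = 4. Eliminate 4 elsewhere: C, E.
So C = 3.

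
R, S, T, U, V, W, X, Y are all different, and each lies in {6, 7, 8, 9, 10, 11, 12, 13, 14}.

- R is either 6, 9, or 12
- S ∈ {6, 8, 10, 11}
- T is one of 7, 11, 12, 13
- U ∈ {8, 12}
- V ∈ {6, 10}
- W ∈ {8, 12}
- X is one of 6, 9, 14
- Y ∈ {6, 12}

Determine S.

11

U and W share exactly the 2 values {8, 12}; by pigeonhole those values go to them, so strike 8, 12 from R, S, T, Y.
That leaves Y = 6. So R, S, V, X can't be 6.
R has just one choice, so R = 9. Strike 9 from X.
V's domain is down to {10}, so V = 10. Remove 10 from S.
So S = 11.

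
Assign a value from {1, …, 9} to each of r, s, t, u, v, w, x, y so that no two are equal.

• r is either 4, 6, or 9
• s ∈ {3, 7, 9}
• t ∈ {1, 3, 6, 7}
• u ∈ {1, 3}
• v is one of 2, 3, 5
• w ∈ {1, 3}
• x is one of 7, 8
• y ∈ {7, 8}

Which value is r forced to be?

u and w between them cover only {1, 3} — a naked pair. Remove those values from s, t, v.
x and y share exactly the 2 values {7, 8}; by pigeonhole those values go to them, so strike 7, 8 from s, t.
That leaves s = 9. Eliminate 9 elsewhere: r.
t has just one choice, so t = 6. Strike 6 from r.
So r = 4.

4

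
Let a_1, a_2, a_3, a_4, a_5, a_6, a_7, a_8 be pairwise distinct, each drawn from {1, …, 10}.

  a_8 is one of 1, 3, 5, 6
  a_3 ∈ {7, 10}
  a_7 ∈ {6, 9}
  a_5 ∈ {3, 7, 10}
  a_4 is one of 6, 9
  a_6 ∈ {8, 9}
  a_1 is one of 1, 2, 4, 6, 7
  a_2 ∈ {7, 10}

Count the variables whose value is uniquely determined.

The 2 variables a_2 and a_3 are confined to {7, 10}, which locks those values in; drop them from a_1, a_5.
That leaves a_5 = 3. Strike 3 from a_8.
a_4 and a_7 between them cover only {6, 9} — a naked pair. Remove those values from a_1, a_6, a_8.
a_6's domain is down to {8}, so a_6 = 8.
Determined: a_5=3, a_6=8. The other variables each still have more than one consistent value. That makes 2.

2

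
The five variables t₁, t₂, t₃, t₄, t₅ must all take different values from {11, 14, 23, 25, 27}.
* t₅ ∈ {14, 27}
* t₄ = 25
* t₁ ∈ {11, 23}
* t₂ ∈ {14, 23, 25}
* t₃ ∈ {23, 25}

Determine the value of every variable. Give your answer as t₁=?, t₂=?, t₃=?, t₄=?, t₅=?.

t₁=11, t₂=14, t₃=23, t₄=25, t₅=27

t₄ has just one choice, so t₄ = 25. Eliminate 25 elsewhere: t₂, t₃.
t₃ has just one choice, so t₃ = 23. Strike 23 from t₁, t₂.
t₁'s domain is down to {11}, so t₁ = 11.
t₂ has just one choice, so t₂ = 14. Eliminate 14 elsewhere: t₅.
t₅ must be 27 (only option left).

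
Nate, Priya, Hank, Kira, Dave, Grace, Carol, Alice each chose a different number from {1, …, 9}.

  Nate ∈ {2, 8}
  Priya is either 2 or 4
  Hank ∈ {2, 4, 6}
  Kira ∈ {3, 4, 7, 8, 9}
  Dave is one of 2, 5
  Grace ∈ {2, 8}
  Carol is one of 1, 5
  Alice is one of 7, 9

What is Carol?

1

The 2 variables Nate and Grace are confined to {2, 8}, which locks those values in; drop them from Priya, Hank, Kira, Dave.
Priya's domain is down to {4}, so Priya = 4. So Hank, Kira can't be 4.
That leaves Hank = 6.
That leaves Dave = 5. So Carol can't be 5.
So Carol = 1.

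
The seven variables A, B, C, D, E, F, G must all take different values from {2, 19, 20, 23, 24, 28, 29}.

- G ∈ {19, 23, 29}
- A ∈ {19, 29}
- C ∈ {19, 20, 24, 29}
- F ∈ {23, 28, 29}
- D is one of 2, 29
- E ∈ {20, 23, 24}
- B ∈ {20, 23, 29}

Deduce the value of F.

28

The 7 variables draw from only 7 values {2, 19, 20, 23, 24, 28, 29}, so each is used; only D can be 2, hence D = 2.
Among the 6 still-open variables, 28 fits only F (and all 6 values in {19, 20, 23, 24, 28, 29} must be used), so F = 28.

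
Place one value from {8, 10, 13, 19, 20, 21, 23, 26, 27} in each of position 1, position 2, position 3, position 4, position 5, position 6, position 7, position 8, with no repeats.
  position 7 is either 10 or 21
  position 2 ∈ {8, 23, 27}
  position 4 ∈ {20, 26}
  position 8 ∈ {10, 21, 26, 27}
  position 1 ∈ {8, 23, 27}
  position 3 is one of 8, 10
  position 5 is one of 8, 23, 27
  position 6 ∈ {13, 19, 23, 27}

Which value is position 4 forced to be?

20

The 3 variables position 1, position 2, position 5 are confined to {8, 23, 27}, which locks those values in; drop them from position 3, position 6, position 8.
That leaves position 3 = 10. Remove 10 from position 7, position 8.
position 7's domain is down to {21}, so position 7 = 21. So position 8 can't be 21.
That leaves position 8 = 26. So position 4 can't be 26.
So position 4 = 20.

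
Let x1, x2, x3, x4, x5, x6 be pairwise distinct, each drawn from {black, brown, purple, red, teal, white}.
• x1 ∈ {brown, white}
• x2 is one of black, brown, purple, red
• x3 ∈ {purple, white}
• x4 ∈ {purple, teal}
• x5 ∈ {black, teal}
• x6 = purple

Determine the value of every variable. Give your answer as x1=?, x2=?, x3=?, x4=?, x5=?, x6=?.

x1=brown, x2=red, x3=white, x4=teal, x5=black, x6=purple

x6 has just one choice, so x6 = purple. So x2, x3, x4 can't be purple.
x3 must be white (only option left). Remove white from x1.
x4's domain is down to {teal}, so x4 = teal. Eliminate teal elsewhere: x5.
x5's domain is down to {black}, so x5 = black. Strike black from x2.
x1's domain is down to {brown}, so x1 = brown. Strike brown from x2.
x2 has just one choice, so x2 = red.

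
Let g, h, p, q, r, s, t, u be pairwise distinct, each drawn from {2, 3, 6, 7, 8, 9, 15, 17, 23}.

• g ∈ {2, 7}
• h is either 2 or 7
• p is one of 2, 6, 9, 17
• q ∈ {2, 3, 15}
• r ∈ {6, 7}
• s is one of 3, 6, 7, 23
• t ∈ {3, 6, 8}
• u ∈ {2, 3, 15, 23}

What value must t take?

8

g and h share exactly the 2 values {2, 7}; by pigeonhole those values go to them, so strike 2, 7 from p, q, r, s, u.
r's domain is down to {6}, so r = 6. Eliminate 6 elsewhere: p, s, t.
q, s, u between them cover only {3, 15, 23} — a naked triple. Remove those values from t.
So t = 8.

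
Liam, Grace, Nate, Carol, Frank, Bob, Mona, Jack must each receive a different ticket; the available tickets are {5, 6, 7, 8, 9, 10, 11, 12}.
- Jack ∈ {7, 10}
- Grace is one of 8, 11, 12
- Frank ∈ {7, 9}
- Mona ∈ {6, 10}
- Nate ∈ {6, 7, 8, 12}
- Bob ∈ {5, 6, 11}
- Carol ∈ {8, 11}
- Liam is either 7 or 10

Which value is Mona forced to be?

Among the 8 variables, 5 fits only Bob (and all 8 values in {5, 6, 7, 8, 9, 10, 11, 12} must be used), so Bob = 5.
The 7 still-open variables together cover exactly {6, 7, 8, 9, 10, 11, 12} — 7 values for 7 variables — and 9 appears only in Frank's list, so Frank = 9.
Liam and Jack share exactly the 2 values {7, 10}; by pigeonhole those values go to them, so strike 7, 10 from Nate, Mona.
So Mona = 6.

6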